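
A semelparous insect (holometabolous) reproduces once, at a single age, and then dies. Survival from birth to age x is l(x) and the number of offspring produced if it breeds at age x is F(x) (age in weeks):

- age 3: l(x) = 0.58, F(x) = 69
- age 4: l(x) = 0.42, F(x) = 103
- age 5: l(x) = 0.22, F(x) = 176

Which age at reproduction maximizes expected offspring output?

Expected offspring if breeding at age x = l(x) × F(x):
  age 3: 0.58 × 69 = 40.020
  age 4: 0.42 × 103 = 43.260
  age 5: 0.22 × 176 = 38.720
Maximum at age 4 (43.260).

4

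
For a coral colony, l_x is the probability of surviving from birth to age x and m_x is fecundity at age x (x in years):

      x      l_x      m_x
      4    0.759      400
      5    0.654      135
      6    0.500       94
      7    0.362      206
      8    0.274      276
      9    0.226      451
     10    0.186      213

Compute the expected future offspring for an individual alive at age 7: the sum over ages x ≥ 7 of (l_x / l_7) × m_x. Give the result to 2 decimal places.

805.91

l_7 = 0.362. Conditional survival from age 7 to x is l_x / l_7.
  x=7: (0.362/0.362) × 206 = 206.0000
  x=8: (0.274/0.362) × 276 = 208.9061
  x=9: (0.226/0.362) × 451 = 281.5635
  x=10: (0.186/0.362) × 213 = 109.4420
Sum = 206.0000 + 208.9061 + 281.5635 + 109.4420 = 805.9116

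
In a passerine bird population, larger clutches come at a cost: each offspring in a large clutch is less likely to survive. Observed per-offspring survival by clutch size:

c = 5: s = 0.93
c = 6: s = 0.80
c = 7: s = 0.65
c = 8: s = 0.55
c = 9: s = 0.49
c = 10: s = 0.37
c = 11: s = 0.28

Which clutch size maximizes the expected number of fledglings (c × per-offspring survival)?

Expected fledglings = c × s(c):
  c=5: 5 × 0.93 = 4.650
  c=6: 6 × 0.80 = 4.800
  c=7: 7 × 0.65 = 4.550
  c=8: 8 × 0.55 = 4.400
  c=9: 9 × 0.49 = 4.410
  c=10: 10 × 0.37 = 3.700
  c=11: 11 × 0.28 = 3.080
Maximum at c = 6 (4.800 fledglings).

6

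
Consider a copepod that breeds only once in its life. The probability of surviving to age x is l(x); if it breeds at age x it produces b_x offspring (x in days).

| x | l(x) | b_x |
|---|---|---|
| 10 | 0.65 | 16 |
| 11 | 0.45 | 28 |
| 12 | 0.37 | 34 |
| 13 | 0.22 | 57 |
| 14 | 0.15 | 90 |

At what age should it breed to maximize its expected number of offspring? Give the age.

Expected offspring if breeding at age x = l(x) × b_x:
  age 10: 0.65 × 16 = 10.400
  age 11: 0.45 × 28 = 12.600
  age 12: 0.37 × 34 = 12.580
  age 13: 0.22 × 57 = 12.540
  age 14: 0.15 × 90 = 13.500
Maximum at age 14 (13.500).

14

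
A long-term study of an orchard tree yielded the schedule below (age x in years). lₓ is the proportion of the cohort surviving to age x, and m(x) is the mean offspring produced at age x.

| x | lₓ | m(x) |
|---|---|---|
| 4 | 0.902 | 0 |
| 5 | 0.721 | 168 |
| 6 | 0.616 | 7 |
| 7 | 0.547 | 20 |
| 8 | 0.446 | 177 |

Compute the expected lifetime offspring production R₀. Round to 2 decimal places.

215.32

R₀ = Σ lₓ m(x):
  age 4: 0.902 × 0 = 0.0000
  age 5: 0.721 × 168 = 121.1280
  age 6: 0.616 × 7 = 4.3120
  age 7: 0.547 × 20 = 10.9400
  age 8: 0.446 × 177 = 78.9420
R₀ = 0.0000 + 121.1280 + 4.3120 + 10.9400 + 78.9420 = 215.3220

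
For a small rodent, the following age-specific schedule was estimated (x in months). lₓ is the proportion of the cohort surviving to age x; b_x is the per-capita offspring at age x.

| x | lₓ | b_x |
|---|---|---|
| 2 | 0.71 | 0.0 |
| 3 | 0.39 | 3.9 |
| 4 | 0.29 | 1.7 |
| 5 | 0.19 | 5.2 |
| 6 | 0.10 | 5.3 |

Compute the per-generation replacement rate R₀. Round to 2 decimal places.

3.53

R₀ = Σ lₓ b_x:
  age 2: 0.71 × 0.0 = 0.0000
  age 3: 0.39 × 3.9 = 1.5210
  age 4: 0.29 × 1.7 = 0.4930
  age 5: 0.19 × 5.2 = 0.9880
  age 6: 0.10 × 5.3 = 0.5300
R₀ = 0.0000 + 1.5210 + 0.4930 + 0.9880 + 0.5300 = 3.5320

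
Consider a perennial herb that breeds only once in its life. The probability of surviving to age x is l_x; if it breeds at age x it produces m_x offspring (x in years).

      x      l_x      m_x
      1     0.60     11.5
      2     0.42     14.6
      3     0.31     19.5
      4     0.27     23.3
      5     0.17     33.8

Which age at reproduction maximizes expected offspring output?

Expected offspring if breeding at age x = l_x × m_x:
  age 1: 0.60 × 11.5 = 6.900
  age 2: 0.42 × 14.6 = 6.132
  age 3: 0.31 × 19.5 = 6.045
  age 4: 0.27 × 23.3 = 6.291
  age 5: 0.17 × 33.8 = 5.746
Maximum at age 1 (6.900).

1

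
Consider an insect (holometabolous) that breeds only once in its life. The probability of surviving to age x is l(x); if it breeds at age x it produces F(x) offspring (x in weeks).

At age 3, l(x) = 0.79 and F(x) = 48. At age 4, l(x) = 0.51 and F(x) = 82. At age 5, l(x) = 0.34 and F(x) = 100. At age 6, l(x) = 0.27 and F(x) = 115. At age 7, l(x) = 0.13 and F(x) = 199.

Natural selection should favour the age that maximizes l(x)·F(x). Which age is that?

4

Expected offspring if breeding at age x = l(x) × F(x):
  age 3: 0.79 × 48 = 37.920
  age 4: 0.51 × 82 = 41.820
  age 5: 0.34 × 100 = 34.000
  age 6: 0.27 × 115 = 31.050
  age 7: 0.13 × 199 = 25.870
Maximum at age 4 (41.820).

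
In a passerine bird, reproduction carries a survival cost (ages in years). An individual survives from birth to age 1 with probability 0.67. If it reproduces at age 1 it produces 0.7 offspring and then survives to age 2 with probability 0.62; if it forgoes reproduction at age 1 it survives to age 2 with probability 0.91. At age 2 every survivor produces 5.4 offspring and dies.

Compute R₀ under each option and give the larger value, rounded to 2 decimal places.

breed at age 1: R₀ = 0.67 × (0.7 + 0.62 × 5.4) = 0.67 × 4.0480 = 2.7122
delay to age 2: R₀ = 0.67 × (0.91 × 5.4) = 0.67 × 4.9140 = 3.2924
Higher: delay to age 2 (3.2924).

3.29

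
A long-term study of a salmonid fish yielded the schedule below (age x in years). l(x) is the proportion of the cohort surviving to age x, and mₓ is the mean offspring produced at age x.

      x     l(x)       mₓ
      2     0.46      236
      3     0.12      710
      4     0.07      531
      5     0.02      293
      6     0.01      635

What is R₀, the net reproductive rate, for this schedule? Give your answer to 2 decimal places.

243.14

R₀ = Σ l(x) mₓ:
  age 2: 0.46 × 236 = 108.5600
  age 3: 0.12 × 710 = 85.2000
  age 4: 0.07 × 531 = 37.1700
  age 5: 0.02 × 293 = 5.8600
  age 6: 0.01 × 635 = 6.3500
R₀ = 108.5600 + 85.2000 + 37.1700 + 5.8600 + 6.3500 = 243.1400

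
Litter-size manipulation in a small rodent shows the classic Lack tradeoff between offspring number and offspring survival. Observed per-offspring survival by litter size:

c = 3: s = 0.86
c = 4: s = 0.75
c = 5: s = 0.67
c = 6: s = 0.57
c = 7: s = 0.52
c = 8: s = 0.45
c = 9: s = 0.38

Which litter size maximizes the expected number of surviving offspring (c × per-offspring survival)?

Expected surviving offspring = c × s(c):
  c=3: 3 × 0.86 = 2.580
  c=4: 4 × 0.75 = 3.000
  c=5: 5 × 0.67 = 3.350
  c=6: 6 × 0.57 = 3.420
  c=7: 7 × 0.52 = 3.640
  c=8: 8 × 0.45 = 3.600
  c=9: 9 × 0.38 = 3.420
Maximum at c = 7 (3.640 surviving offspring).

7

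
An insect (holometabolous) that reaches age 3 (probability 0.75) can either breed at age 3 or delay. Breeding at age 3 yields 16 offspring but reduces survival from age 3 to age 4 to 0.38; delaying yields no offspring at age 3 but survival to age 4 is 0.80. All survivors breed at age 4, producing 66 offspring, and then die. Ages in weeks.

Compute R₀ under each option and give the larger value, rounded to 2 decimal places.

39.60

breed at age 3: R₀ = 0.75 × (16 + 0.38 × 66) = 0.75 × 41.0800 = 30.8100
delay to age 4: R₀ = 0.75 × (0.80 × 66) = 0.75 × 52.8000 = 39.6000
Higher: delay to age 4 (39.6000).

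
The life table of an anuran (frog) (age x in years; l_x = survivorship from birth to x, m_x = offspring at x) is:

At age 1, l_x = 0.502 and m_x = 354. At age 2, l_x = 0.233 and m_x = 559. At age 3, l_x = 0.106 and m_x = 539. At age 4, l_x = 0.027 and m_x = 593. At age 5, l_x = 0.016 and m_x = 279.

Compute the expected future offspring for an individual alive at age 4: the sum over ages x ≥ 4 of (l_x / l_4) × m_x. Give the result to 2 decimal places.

758.33

l_4 = 0.027. Conditional survival from age 4 to x is l_x / l_4.
  x=4: (0.027/0.027) × 593 = 593.0000
  x=5: (0.016/0.027) × 279 = 165.3333
Sum = 593.0000 + 165.3333 = 758.3333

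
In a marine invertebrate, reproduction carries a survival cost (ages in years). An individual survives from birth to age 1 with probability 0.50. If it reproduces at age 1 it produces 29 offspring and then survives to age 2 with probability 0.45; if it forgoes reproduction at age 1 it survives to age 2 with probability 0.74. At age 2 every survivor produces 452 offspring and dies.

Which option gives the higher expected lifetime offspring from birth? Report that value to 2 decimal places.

167.24

breed at age 1: R₀ = 0.50 × (29 + 0.45 × 452) = 0.50 × 232.4000 = 116.2000
delay to age 2: R₀ = 0.50 × (0.74 × 452) = 0.50 × 334.4800 = 167.2400
Higher: delay to age 2 (167.2400).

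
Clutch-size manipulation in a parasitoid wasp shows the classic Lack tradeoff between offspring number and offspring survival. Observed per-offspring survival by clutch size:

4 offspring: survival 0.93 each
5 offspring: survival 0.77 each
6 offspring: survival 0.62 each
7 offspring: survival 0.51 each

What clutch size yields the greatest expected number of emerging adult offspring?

Expected emerging adult offspring = c × s(c):
  c=4: 4 × 0.93 = 3.720
  c=5: 5 × 0.77 = 3.850
  c=6: 6 × 0.62 = 3.720
  c=7: 7 × 0.51 = 3.570
Maximum at c = 5 (3.850 emerging adult offspring).

5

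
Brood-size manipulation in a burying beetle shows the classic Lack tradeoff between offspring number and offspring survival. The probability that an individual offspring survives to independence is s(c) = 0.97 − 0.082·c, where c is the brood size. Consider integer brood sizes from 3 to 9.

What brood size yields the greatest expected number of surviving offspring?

Expected surviving offspring = c × s(c):
  c=3: 3 × 0.724 = 2.172
  c=4: 4 × 0.642 = 2.568
  c=5: 5 × 0.560 = 2.800
  c=6: 6 × 0.478 = 2.868
  c=7: 7 × 0.396 = 2.772
  c=8: 8 × 0.314 = 2.512
  c=9: 9 × 0.232 = 2.088
Maximum at c = 6 (2.868 surviving offspring).

6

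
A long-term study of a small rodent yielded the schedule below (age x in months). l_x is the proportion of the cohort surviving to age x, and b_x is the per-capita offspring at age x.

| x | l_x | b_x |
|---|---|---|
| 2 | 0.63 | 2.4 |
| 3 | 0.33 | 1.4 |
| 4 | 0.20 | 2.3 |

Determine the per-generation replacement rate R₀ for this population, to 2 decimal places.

R₀ = Σ l_x b_x:
  age 2: 0.63 × 2.4 = 1.5120
  age 3: 0.33 × 1.4 = 0.4620
  age 4: 0.20 × 2.3 = 0.4600
R₀ = 1.5120 + 0.4620 + 0.4600 = 2.4340

2.43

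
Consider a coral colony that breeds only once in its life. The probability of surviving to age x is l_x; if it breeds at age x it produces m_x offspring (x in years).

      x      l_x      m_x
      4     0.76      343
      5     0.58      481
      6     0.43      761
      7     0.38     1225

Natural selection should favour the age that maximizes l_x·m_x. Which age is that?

7

Expected offspring if breeding at age x = l_x × m_x:
  age 4: 0.76 × 343 = 260.680
  age 5: 0.58 × 481 = 278.980
  age 6: 0.43 × 761 = 327.230
  age 7: 0.38 × 1225 = 465.500
Maximum at age 7 (465.500).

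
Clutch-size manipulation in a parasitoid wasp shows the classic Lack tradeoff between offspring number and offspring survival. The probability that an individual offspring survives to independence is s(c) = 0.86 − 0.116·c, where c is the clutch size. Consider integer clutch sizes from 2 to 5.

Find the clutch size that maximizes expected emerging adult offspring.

Expected emerging adult offspring = c × s(c):
  c=2: 2 × 0.628 = 1.256
  c=3: 3 × 0.512 = 1.536
  c=4: 4 × 0.396 = 1.584
  c=5: 5 × 0.280 = 1.400
Maximum at c = 4 (1.584 emerging adult offspring).

4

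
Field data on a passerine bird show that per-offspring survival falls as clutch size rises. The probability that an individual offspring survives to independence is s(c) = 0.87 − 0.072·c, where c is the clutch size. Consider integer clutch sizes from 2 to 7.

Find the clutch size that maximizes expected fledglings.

Expected fledglings = c × s(c):
  c=2: 2 × 0.726 = 1.452
  c=3: 3 × 0.654 = 1.962
  c=4: 4 × 0.582 = 2.328
  c=5: 5 × 0.510 = 2.550
  c=6: 6 × 0.438 = 2.628
  c=7: 7 × 0.366 = 2.562
Maximum at c = 6 (2.628 fledglings).

6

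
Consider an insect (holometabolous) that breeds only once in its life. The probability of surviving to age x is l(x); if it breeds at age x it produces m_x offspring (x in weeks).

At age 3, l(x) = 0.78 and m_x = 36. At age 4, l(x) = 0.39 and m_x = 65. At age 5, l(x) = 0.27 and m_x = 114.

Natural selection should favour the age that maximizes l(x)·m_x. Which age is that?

Expected offspring if breeding at age x = l(x) × m_x:
  age 3: 0.78 × 36 = 28.080
  age 4: 0.39 × 65 = 25.350
  age 5: 0.27 × 114 = 30.780
Maximum at age 5 (30.780).

5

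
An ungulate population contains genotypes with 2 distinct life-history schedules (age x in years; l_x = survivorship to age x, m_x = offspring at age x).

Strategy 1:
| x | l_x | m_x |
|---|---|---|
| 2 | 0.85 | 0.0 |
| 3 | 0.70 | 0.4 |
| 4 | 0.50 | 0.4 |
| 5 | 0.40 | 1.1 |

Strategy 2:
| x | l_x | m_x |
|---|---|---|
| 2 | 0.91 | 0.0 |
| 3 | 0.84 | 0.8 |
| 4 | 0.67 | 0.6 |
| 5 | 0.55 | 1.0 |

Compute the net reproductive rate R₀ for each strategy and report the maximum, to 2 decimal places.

1.62

Strategy 1: R₀ = 0.85×0.0 + 0.70×0.4 + 0.50×0.4 + 0.40×1.1 = 0.9200
Strategy 2: R₀ = 0.91×0.0 + 0.84×0.8 + 0.67×0.6 + 0.55×1.0 = 1.6240
Highest R₀: strategy 2 with 1.6240.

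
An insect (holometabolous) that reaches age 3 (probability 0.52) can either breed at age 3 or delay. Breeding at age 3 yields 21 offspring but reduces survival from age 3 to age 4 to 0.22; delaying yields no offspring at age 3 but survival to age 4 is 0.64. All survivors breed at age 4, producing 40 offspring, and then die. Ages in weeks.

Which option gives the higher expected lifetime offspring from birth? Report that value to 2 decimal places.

breed at age 3: R₀ = 0.52 × (21 + 0.22 × 40) = 0.52 × 29.8000 = 15.4960
delay to age 4: R₀ = 0.52 × (0.64 × 40) = 0.52 × 25.6000 = 13.3120
Higher: breed at age 3 (15.4960).

15.50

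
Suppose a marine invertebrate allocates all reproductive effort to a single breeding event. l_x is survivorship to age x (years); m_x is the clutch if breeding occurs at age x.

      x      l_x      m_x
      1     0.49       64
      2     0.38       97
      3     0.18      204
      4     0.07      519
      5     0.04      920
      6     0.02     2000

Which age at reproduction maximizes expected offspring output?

6

Expected offspring if breeding at age x = l_x × m_x:
  age 1: 0.49 × 64 = 31.360
  age 2: 0.38 × 97 = 36.860
  age 3: 0.18 × 204 = 36.720
  age 4: 0.07 × 519 = 36.330
  age 5: 0.04 × 920 = 36.800
  age 6: 0.02 × 2000 = 40.000
Maximum at age 6 (40.000).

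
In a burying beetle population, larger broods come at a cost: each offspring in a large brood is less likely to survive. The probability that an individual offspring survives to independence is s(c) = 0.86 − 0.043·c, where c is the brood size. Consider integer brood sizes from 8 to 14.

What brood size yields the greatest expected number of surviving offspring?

Expected surviving offspring = c × s(c):
  c=8: 8 × 0.516 = 4.128
  c=9: 9 × 0.473 = 4.257
  c=10: 10 × 0.430 = 4.300
  c=11: 11 × 0.387 = 4.257
  c=12: 12 × 0.344 = 4.128
  c=13: 13 × 0.301 = 3.913
  c=14: 14 × 0.258 = 3.612
Maximum at c = 10 (4.300 surviving offspring).

10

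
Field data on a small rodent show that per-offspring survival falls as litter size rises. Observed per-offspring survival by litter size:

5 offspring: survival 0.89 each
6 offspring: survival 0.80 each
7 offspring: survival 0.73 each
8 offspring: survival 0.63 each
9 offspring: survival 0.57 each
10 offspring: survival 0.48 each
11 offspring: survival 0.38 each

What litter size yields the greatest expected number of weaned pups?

9

Expected weaned pups = c × s(c):
  c=5: 5 × 0.89 = 4.450
  c=6: 6 × 0.80 = 4.800
  c=7: 7 × 0.73 = 5.110
  c=8: 8 × 0.63 = 5.040
  c=9: 9 × 0.57 = 5.130
  c=10: 10 × 0.48 = 4.800
  c=11: 11 × 0.38 = 4.180
Maximum at c = 9 (5.130 weaned pups).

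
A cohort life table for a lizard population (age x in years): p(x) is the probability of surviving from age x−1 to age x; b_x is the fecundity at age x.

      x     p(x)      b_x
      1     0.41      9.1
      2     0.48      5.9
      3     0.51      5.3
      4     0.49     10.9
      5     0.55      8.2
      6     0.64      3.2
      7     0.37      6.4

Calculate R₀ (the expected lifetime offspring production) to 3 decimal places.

6.278

Survivorship from birth: l_x = p_1·p_2·…·p_x.
  l_1 = 0.41000
  l_2 = 0.19680
  l_3 = 0.10037
  l_4 = 0.04918
  l_5 = 0.02705
  l_6 = 0.01731
  l_7 = 0.00641
R₀ = Σ l_x b_x:
  age 1: 0.41000 × 9.1 = 3.7310
  age 2: 0.19680 × 5.9 = 1.1611
  age 3: 0.10037 × 5.3 = 0.5320
  age 4: 0.04918 × 10.9 = 0.5361
  age 5: 0.02705 × 8.2 = 0.2218
  age 6: 0.01731 × 3.2 = 0.0554
  age 7: 0.00641 × 6.4 = 0.0410
R₀ = 3.7310 + 1.1611 + 0.5320 + 0.5361 + 0.2218 + 0.0554 + 0.0410 = 6.2784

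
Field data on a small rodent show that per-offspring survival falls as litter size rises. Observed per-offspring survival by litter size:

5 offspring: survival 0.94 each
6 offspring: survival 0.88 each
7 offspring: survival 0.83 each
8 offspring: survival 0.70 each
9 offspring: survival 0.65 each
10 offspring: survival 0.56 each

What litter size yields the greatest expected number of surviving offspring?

9

Expected surviving offspring = c × s(c):
  c=5: 5 × 0.94 = 4.700
  c=6: 6 × 0.88 = 5.280
  c=7: 7 × 0.83 = 5.810
  c=8: 8 × 0.70 = 5.600
  c=9: 9 × 0.65 = 5.850
  c=10: 10 × 0.56 = 5.600
Maximum at c = 9 (5.850 surviving offspring).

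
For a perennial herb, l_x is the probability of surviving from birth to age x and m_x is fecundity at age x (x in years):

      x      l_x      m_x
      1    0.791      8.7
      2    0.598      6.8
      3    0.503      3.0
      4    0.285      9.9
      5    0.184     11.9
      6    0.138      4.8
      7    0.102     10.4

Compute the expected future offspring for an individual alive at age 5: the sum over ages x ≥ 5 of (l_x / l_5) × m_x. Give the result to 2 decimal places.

21.27

l_5 = 0.184. Conditional survival from age 5 to x is l_x / l_5.
  x=5: (0.184/0.184) × 11.9 = 11.9000
  x=6: (0.138/0.184) × 4.8 = 3.6000
  x=7: (0.102/0.184) × 10.4 = 5.7652
Sum = 11.9000 + 3.6000 + 5.7652 = 21.2652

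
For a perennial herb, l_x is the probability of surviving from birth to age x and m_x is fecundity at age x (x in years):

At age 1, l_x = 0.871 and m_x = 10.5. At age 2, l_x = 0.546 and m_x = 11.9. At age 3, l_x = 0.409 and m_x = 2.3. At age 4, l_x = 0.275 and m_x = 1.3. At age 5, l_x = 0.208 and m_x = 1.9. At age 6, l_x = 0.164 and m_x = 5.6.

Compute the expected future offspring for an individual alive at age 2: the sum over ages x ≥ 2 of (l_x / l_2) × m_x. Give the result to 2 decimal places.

16.68

l_2 = 0.546. Conditional survival from age 2 to x is l_x / l_2.
  x=2: (0.546/0.546) × 11.9 = 11.9000
  x=3: (0.409/0.546) × 2.3 = 1.7229
  x=4: (0.275/0.546) × 1.3 = 0.6548
  x=5: (0.208/0.546) × 1.9 = 0.7238
  x=6: (0.164/0.546) × 5.6 = 1.6821
Sum = 11.9000 + 1.7229 + 0.6548 + 0.7238 + 1.6821 = 16.6835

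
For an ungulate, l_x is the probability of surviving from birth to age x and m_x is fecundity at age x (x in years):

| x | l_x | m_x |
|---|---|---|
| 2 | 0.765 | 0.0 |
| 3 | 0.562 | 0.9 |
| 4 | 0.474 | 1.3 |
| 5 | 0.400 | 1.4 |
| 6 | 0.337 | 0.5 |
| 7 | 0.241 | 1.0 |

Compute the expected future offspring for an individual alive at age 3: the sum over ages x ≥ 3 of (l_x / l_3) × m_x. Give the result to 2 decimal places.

l_3 = 0.562. Conditional survival from age 3 to x is l_x / l_3.
  x=3: (0.562/0.562) × 0.9 = 0.9000
  x=4: (0.474/0.562) × 1.3 = 1.0964
  x=5: (0.400/0.562) × 1.4 = 0.9964
  x=6: (0.337/0.562) × 0.5 = 0.2998
  x=7: (0.241/0.562) × 1.0 = 0.4288
Sum = 0.9000 + 1.0964 + 0.9964 + 0.2998 + 0.4288 = 3.7215

3.72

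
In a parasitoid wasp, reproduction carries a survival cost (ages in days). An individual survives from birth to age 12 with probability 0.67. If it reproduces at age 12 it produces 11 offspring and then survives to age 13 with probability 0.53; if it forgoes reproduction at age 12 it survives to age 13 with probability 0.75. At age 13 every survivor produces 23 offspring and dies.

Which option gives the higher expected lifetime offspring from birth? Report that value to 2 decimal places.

breed at age 12: R₀ = 0.67 × (11 + 0.53 × 23) = 0.67 × 23.1900 = 15.5373
delay to age 13: R₀ = 0.67 × (0.75 × 23) = 0.67 × 17.2500 = 11.5575
Higher: breed at age 12 (15.5373).

15.54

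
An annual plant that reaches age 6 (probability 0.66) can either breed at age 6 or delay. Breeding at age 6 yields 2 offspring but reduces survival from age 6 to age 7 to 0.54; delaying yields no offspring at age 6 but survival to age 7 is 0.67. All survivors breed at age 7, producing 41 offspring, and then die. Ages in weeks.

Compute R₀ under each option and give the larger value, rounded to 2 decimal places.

breed at age 6: R₀ = 0.66 × (2 + 0.54 × 41) = 0.66 × 24.1400 = 15.9324
delay to age 7: R₀ = 0.66 × (0.67 × 41) = 0.66 × 27.4700 = 18.1302
Higher: delay to age 7 (18.1302).

18.13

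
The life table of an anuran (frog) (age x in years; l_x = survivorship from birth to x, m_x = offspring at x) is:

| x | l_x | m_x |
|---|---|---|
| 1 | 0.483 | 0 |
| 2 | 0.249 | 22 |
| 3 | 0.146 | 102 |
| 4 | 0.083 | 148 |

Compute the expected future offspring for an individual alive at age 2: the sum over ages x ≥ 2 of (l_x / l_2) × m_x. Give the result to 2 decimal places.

l_2 = 0.249. Conditional survival from age 2 to x is l_x / l_2.
  x=2: (0.249/0.249) × 22 = 22.0000
  x=3: (0.146/0.249) × 102 = 59.8072
  x=4: (0.083/0.249) × 148 = 49.3333
Sum = 22.0000 + 59.8072 + 49.3333 = 131.1406

131.14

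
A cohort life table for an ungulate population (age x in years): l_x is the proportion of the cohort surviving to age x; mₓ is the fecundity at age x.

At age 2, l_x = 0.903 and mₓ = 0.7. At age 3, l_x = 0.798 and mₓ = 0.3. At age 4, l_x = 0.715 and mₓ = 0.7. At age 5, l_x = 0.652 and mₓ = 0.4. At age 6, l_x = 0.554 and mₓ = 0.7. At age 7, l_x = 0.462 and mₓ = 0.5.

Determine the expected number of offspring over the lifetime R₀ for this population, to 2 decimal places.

2.25

R₀ = Σ l_x mₓ:
  age 2: 0.903 × 0.7 = 0.6321
  age 3: 0.798 × 0.3 = 0.2394
  age 4: 0.715 × 0.7 = 0.5005
  age 5: 0.652 × 0.4 = 0.2608
  age 6: 0.554 × 0.7 = 0.3878
  age 7: 0.462 × 0.5 = 0.2310
R₀ = 0.6321 + 0.2394 + 0.5005 + 0.2608 + 0.3878 + 0.2310 = 2.2516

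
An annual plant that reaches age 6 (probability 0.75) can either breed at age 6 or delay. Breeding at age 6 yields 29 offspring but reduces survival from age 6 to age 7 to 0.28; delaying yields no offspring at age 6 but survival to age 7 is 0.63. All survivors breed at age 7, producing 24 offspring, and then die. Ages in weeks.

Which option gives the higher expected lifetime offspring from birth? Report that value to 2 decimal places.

26.79

breed at age 6: R₀ = 0.75 × (29 + 0.28 × 24) = 0.75 × 35.7200 = 26.7900
delay to age 7: R₀ = 0.75 × (0.63 × 24) = 0.75 × 15.1200 = 11.3400
Higher: breed at age 6 (26.7900).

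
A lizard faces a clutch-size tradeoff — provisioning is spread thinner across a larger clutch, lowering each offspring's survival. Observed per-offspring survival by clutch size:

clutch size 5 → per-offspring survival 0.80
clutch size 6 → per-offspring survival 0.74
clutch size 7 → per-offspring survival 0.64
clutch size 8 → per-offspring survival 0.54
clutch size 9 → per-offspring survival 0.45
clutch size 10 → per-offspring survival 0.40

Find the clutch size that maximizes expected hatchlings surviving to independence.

Expected hatchlings surviving to independence = c × s(c):
  c=5: 5 × 0.80 = 4.000
  c=6: 6 × 0.74 = 4.440
  c=7: 7 × 0.64 = 4.480
  c=8: 8 × 0.54 = 4.320
  c=9: 9 × 0.45 = 4.050
  c=10: 10 × 0.40 = 4.000
Maximum at c = 7 (4.480 hatchlings surviving to independence).

7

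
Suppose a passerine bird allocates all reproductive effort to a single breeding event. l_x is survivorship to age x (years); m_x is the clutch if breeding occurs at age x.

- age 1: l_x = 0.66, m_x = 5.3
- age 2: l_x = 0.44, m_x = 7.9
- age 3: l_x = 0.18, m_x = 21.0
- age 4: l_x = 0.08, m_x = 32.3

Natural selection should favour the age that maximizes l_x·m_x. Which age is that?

Expected offspring if breeding at age x = l_x × m_x:
  age 1: 0.66 × 5.3 = 3.498
  age 2: 0.44 × 7.9 = 3.476
  age 3: 0.18 × 21.0 = 3.780
  age 4: 0.08 × 32.3 = 2.584
Maximum at age 3 (3.780).

3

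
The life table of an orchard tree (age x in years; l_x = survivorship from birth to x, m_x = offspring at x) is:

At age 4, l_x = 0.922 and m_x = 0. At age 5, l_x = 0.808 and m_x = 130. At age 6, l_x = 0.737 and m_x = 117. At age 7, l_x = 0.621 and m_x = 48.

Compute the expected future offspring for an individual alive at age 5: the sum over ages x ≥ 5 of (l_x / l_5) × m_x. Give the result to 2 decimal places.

l_5 = 0.808. Conditional survival from age 5 to x is l_x / l_5.
  x=5: (0.808/0.808) × 130 = 130.0000
  x=6: (0.737/0.808) × 117 = 106.7191
  x=7: (0.621/0.808) × 48 = 36.8911
Sum = 130.0000 + 106.7191 + 36.8911 = 273.6101

273.61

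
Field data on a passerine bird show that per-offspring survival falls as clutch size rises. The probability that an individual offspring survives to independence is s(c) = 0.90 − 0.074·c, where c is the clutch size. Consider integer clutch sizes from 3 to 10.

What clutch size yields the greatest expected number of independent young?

Expected independent young = c × s(c):
  c=3: 3 × 0.678 = 2.034
  c=4: 4 × 0.604 = 2.416
  c=5: 5 × 0.530 = 2.650
  c=6: 6 × 0.456 = 2.736
  c=7: 7 × 0.382 = 2.674
  c=8: 8 × 0.308 = 2.464
  c=9: 9 × 0.234 = 2.106
  c=10: 10 × 0.160 = 1.600
Maximum at c = 6 (2.736 independent young).

6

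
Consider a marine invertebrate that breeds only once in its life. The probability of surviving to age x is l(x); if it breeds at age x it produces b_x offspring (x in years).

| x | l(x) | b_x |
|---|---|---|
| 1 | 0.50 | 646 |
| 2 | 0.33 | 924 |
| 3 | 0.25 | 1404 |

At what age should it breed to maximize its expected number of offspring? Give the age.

Expected offspring if breeding at age x = l(x) × b_x:
  age 1: 0.50 × 646 = 323.000
  age 2: 0.33 × 924 = 304.920
  age 3: 0.25 × 1404 = 351.000
Maximum at age 3 (351.000).

3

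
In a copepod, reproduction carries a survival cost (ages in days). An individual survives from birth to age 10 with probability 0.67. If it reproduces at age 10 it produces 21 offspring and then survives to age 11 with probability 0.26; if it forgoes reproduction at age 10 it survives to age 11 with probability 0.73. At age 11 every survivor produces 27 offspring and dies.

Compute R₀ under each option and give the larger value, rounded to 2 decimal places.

18.77

breed at age 10: R₀ = 0.67 × (21 + 0.26 × 27) = 0.67 × 28.0200 = 18.7734
delay to age 11: R₀ = 0.67 × (0.73 × 27) = 0.67 × 19.7100 = 13.2057
Higher: breed at age 10 (18.7734).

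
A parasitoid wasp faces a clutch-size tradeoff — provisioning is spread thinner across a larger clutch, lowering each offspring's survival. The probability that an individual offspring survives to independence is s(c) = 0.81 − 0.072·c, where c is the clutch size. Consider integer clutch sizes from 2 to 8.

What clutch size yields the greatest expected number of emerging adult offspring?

6

Expected emerging adult offspring = c × s(c):
  c=2: 2 × 0.666 = 1.332
  c=3: 3 × 0.594 = 1.782
  c=4: 4 × 0.522 = 2.088
  c=5: 5 × 0.450 = 2.250
  c=6: 6 × 0.378 = 2.268
  c=7: 7 × 0.306 = 2.142
  c=8: 8 × 0.234 = 1.872
Maximum at c = 6 (2.268 emerging adult offspring).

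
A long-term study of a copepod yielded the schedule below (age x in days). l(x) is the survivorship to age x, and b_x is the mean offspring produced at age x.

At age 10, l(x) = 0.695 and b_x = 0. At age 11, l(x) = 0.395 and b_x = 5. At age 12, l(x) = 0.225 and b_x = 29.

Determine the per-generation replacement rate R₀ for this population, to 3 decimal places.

R₀ = Σ l(x) b_x:
  age 10: 0.695 × 0 = 0.0000
  age 11: 0.395 × 5 = 1.9750
  age 12: 0.225 × 29 = 6.5250
R₀ = 0.0000 + 1.9750 + 6.5250 = 8.5000

8.500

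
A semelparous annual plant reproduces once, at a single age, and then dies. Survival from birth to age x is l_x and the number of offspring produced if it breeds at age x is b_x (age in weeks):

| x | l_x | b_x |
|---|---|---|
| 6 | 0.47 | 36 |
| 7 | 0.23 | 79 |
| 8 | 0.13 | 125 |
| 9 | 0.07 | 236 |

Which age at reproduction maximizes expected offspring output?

Expected offspring if breeding at age x = l_x × b_x:
  age 6: 0.47 × 36 = 16.920
  age 7: 0.23 × 79 = 18.170
  age 8: 0.13 × 125 = 16.250
  age 9: 0.07 × 236 = 16.520
Maximum at age 7 (18.170).

7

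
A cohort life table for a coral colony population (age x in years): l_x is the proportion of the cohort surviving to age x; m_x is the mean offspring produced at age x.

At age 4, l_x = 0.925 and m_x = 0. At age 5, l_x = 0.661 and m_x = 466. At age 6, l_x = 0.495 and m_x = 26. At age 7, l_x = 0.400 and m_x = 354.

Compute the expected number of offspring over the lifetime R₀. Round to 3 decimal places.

R₀ = Σ l_x m_x:
  age 4: 0.925 × 0 = 0.0000
  age 5: 0.661 × 466 = 308.0260
  age 6: 0.495 × 26 = 12.8700
  age 7: 0.400 × 354 = 141.6000
R₀ = 0.0000 + 308.0260 + 12.8700 + 141.6000 = 462.4960

462.496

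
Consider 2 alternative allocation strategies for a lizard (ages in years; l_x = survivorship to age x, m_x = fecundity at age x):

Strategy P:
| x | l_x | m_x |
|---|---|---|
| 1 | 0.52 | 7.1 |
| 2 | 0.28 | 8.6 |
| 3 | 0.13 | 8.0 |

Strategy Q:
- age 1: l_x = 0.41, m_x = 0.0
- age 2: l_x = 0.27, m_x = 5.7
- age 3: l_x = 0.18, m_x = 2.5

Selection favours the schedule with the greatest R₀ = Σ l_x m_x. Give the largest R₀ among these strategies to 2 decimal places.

7.14

Strategy P: R₀ = 0.52×7.1 + 0.28×8.6 + 0.13×8.0 = 7.1400
Strategy Q: R₀ = 0.41×0.0 + 0.27×5.7 + 0.18×2.5 = 1.9890
Highest R₀: strategy P with 7.1400.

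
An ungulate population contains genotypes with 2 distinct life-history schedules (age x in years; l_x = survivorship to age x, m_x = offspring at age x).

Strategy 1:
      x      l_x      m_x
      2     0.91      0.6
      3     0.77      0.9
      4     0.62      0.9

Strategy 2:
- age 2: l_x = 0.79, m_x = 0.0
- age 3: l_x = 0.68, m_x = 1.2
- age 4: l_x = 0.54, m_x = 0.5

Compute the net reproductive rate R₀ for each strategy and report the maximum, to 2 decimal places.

Strategy 1: R₀ = 0.91×0.6 + 0.77×0.9 + 0.62×0.9 = 1.7970
Strategy 2: R₀ = 0.79×0.0 + 0.68×1.2 + 0.54×0.5 = 1.0860
Highest R₀: strategy 1 with 1.7970.

1.80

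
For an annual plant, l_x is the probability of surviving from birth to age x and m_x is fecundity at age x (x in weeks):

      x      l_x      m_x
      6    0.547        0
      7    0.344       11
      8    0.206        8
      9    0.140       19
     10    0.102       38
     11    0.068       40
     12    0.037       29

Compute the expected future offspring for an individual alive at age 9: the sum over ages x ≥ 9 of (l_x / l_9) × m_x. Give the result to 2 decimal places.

l_9 = 0.140. Conditional survival from age 9 to x is l_x / l_9.
  x=9: (0.140/0.140) × 19 = 19.0000
  x=10: (0.102/0.140) × 38 = 27.6857
  x=11: (0.068/0.140) × 40 = 19.4286
  x=12: (0.037/0.140) × 29 = 7.6643
Sum = 19.0000 + 27.6857 + 19.4286 + 7.6643 = 73.7786

73.78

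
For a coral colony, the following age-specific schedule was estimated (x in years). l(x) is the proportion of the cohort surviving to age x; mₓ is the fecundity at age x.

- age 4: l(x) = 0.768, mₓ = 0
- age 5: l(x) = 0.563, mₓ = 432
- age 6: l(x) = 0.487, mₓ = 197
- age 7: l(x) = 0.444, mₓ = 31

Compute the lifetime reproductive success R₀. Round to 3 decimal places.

R₀ = Σ l(x) mₓ:
  age 4: 0.768 × 0 = 0.0000
  age 5: 0.563 × 432 = 243.2160
  age 6: 0.487 × 197 = 95.9390
  age 7: 0.444 × 31 = 13.7640
R₀ = 0.0000 + 243.2160 + 95.9390 + 13.7640 = 352.9190

352.919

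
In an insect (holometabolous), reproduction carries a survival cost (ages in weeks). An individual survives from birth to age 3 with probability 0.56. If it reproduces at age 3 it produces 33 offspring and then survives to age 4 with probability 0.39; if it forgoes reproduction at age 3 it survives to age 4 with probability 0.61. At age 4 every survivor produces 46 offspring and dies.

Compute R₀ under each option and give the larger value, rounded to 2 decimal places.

breed at age 3: R₀ = 0.56 × (33 + 0.39 × 46) = 0.56 × 50.9400 = 28.5264
delay to age 4: R₀ = 0.56 × (0.61 × 46) = 0.56 × 28.0600 = 15.7136
Higher: breed at age 3 (28.5264).

28.53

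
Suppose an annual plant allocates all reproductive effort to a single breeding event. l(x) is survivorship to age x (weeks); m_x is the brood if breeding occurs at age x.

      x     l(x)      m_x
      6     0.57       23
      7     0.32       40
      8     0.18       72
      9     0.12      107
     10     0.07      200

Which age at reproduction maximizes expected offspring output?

10

Expected offspring if breeding at age x = l(x) × m_x:
  age 6: 0.57 × 23 = 13.110
  age 7: 0.32 × 40 = 12.800
  age 8: 0.18 × 72 = 12.960
  age 9: 0.12 × 107 = 12.840
  age 10: 0.07 × 200 = 14.000
Maximum at age 10 (14.000).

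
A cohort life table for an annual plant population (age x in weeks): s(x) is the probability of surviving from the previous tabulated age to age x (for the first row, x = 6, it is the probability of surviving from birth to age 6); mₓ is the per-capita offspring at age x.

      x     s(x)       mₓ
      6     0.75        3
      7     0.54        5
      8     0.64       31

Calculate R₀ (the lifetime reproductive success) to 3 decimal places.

12.310

Survivorship from birth: l_x = s_6·s_7·…·s_x.
  l_6 = 0.75000
  l_7 = 0.40500
  l_8 = 0.25920
R₀ = Σ l_x mₓ:
  age 6: 0.75000 × 3 = 2.2500
  age 7: 0.40500 × 5 = 2.0250
  age 8: 0.25920 × 31 = 8.0352
R₀ = 2.2500 + 2.0250 + 8.0352 = 12.3102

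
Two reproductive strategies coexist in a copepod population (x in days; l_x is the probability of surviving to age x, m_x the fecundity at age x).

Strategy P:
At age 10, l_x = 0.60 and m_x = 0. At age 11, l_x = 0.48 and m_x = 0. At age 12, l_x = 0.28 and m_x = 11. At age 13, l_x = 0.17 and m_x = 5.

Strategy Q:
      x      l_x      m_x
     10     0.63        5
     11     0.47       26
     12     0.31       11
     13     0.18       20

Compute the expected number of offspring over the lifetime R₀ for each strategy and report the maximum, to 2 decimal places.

Strategy P: R₀ = 0.60×0 + 0.48×0 + 0.28×11 + 0.17×5 = 3.9300
Strategy Q: R₀ = 0.63×5 + 0.47×26 + 0.31×11 + 0.18×20 = 22.3800
Highest R₀: strategy Q with 22.3800.

22.38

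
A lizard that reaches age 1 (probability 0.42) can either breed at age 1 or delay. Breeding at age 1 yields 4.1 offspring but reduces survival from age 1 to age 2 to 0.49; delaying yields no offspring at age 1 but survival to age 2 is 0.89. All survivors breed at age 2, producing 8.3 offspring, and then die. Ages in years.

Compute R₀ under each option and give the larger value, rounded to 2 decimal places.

3.43

breed at age 1: R₀ = 0.42 × (4.1 + 0.49 × 8.3) = 0.42 × 8.1670 = 3.4301
delay to age 2: R₀ = 0.42 × (0.89 × 8.3) = 0.42 × 7.3870 = 3.1025
Higher: breed at age 1 (3.4301).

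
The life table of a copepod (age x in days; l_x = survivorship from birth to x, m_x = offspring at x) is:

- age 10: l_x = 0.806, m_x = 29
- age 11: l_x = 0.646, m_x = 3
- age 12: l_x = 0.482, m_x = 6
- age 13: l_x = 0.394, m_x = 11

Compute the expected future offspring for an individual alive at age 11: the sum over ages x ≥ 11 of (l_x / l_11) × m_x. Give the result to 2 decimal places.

l_11 = 0.646. Conditional survival from age 11 to x is l_x / l_11.
  x=11: (0.646/0.646) × 3 = 3.0000
  x=12: (0.482/0.646) × 6 = 4.4768
  x=13: (0.394/0.646) × 11 = 6.7090
Sum = 3.0000 + 4.4768 + 6.7090 = 14.1858

14.19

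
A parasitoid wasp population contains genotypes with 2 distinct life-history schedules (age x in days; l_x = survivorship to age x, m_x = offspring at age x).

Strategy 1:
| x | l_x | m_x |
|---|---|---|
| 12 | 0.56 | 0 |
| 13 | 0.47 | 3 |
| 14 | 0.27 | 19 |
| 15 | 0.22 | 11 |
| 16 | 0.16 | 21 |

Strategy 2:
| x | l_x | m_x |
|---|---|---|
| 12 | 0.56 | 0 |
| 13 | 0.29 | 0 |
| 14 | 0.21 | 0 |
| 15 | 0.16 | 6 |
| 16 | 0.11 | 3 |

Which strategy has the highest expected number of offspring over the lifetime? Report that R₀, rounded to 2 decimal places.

12.32

Strategy 1: R₀ = 0.56×0 + 0.47×3 + 0.27×19 + 0.22×11 + 0.16×21 = 12.3200
Strategy 2: R₀ = 0.56×0 + 0.29×0 + 0.21×0 + 0.16×6 + 0.11×3 = 1.2900
Highest R₀: strategy 1 with 12.3200.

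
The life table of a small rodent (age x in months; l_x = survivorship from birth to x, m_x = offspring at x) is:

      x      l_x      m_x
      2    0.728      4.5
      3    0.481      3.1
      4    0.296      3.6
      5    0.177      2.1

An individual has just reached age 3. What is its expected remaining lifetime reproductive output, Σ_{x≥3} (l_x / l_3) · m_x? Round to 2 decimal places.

l_3 = 0.481. Conditional survival from age 3 to x is l_x / l_3.
  x=3: (0.481/0.481) × 3.1 = 3.1000
  x=4: (0.296/0.481) × 3.6 = 2.2154
  x=5: (0.177/0.481) × 2.1 = 0.7728
Sum = 3.1000 + 2.2154 + 0.7728 = 6.0881

6.09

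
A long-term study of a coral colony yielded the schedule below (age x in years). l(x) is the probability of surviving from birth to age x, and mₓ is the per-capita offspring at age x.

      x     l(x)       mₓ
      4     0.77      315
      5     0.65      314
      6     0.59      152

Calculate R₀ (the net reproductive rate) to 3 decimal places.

536.330

R₀ = Σ l(x) mₓ:
  age 4: 0.77 × 315 = 242.5500
  age 5: 0.65 × 314 = 204.1000
  age 6: 0.59 × 152 = 89.6800
R₀ = 242.5500 + 204.1000 + 89.6800 = 536.3300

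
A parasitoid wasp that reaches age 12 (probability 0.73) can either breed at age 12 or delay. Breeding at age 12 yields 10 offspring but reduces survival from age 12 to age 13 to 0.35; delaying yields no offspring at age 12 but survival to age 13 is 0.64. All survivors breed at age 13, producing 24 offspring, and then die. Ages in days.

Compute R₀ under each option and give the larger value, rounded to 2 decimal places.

breed at age 12: R₀ = 0.73 × (10 + 0.35 × 24) = 0.73 × 18.4000 = 13.4320
delay to age 13: R₀ = 0.73 × (0.64 × 24) = 0.73 × 15.3600 = 11.2128
Higher: breed at age 12 (13.4320).

13.43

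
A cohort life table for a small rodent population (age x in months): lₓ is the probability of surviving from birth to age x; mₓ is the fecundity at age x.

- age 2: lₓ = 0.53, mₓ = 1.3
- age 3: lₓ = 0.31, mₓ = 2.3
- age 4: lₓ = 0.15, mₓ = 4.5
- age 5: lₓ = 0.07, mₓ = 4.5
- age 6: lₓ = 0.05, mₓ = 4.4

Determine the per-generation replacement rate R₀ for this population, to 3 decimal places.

2.612

R₀ = Σ lₓ mₓ:
  age 2: 0.53 × 1.3 = 0.6890
  age 3: 0.31 × 2.3 = 0.7130
  age 4: 0.15 × 4.5 = 0.6750
  age 5: 0.07 × 4.5 = 0.3150
  age 6: 0.05 × 4.4 = 0.2200
R₀ = 0.6890 + 0.7130 + 0.6750 + 0.3150 + 0.2200 = 2.6120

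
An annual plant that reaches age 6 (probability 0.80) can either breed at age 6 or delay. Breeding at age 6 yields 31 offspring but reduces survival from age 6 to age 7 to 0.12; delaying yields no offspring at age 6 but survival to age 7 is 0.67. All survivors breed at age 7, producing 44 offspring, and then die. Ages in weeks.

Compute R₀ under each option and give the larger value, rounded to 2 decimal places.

breed at age 6: R₀ = 0.80 × (31 + 0.12 × 44) = 0.80 × 36.2800 = 29.0240
delay to age 7: R₀ = 0.80 × (0.67 × 44) = 0.80 × 29.4800 = 23.5840
Higher: breed at age 6 (29.0240).

29.02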